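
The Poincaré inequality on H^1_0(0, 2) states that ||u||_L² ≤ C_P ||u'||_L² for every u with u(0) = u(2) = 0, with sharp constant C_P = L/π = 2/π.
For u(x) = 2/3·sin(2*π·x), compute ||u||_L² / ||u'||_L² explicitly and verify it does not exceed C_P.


||u||_L² / ||u'||_L² = 1/(2*π) < C_P = 2/π.

u(x) = 2/3·sin(2*π·x), so u'(x) = 4*π*cos(2*π*x)/3.
Writing u(x) = A·sin(kπx/L) with A = 2/3 and k = 4, use ∫_0^L sin²(kπx/L) dx = L/2 and ∫_0^L cos²(kπx/L) dx = L/2.
u² = 4/9·sin²(2*π·x) and (u')² = 16*π^2/9·cos²(2*π·x), and each of sin², cos² integrates to L/2 = 1 over (0, 2).
∫_0^2 u² dx = 4/9, so ||u||_L² = 2/3.
∫_0^2 (u')² dx = 16*π^2/9, so ||u'||_L² = 4*π/3.
Ratio ||u||_L² / ||u'||_L² = 1/(2*π).
Sharp Poincaré constant on H^1_0(0, 2) is C_P = L/π = 2/π, achieved by sin(π/2·x).
This is the k = 4 harmonic; the ratio L/(kπ) is strictly less than C_P = L/π, consistent with the sharp inequality ||u||_L² ≤ C_P ||u'||_L².


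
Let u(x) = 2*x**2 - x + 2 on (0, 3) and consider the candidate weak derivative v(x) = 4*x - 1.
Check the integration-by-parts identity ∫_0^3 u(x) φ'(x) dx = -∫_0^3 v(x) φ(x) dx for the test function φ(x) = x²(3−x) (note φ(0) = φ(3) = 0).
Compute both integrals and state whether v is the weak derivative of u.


LHS = -837/20, RHS = -837/20. Yes, v = u' weakly.

u(x) = 2*x**2 - x + 2, classical derivative u'(x) = 4*x - 1.
φ(x) = x²(3−x), so φ'(x) = 3*x*(2 - x).
Note φ(0) = φ(3) = 0, so the boundary term u·φ vanishes.
LHS = ∫_0^3 u(x) φ'(x) dx = ∫_0^3 (-6*x^4 + 15*x^3 - 12*x^2 + 12*x) dx. Term by term:
  ∫_0^3 -6*x^4 dx = -1458/5;  ∫_0^3 15*x^3 dx = 1215/4;  ∫_0^3 -12*x^2 dx = -108;
  ∫_0^3 12*x dx = 54.
Sum: -1458/5 + 1215/4 − 108 + 54 = -837/20.
So LHS = -837/20.
∫_0^3 v(x) φ(x) dx = ∫_0^3 (-4*x^4 + 13*x^3 - 3*x^2) dx. Term by term:
  ∫_0^3 -4*x^4 dx = -972/5;  ∫_0^3 13*x^3 dx = 1053/4;  ∫_0^3 -3*x^2 dx = -27.
Sum: -972/5 + 1053/4 − 27 = 837/20.
So RHS = -∫_0^3 v(x) φ(x) dx = -837/20.
LHS = RHS, so the identity holds for this test φ.
Moreover u is smooth here and v(x) = u'(x) = 4*x - 1 pointwise, so the identity holds for every test function. Hence v is the weak derivative of u.


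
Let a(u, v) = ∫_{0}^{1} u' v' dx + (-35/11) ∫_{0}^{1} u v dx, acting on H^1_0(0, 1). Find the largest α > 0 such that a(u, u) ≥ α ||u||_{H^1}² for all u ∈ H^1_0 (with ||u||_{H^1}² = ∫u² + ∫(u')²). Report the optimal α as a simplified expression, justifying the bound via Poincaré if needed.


α = (-35/11 + π^2)/(1 + π^2)

Coercivity of a(·,·) on H^1_0(0, 1) means a(u, u) ≥ α ||u||_{H^1}² for every u ∈ H^1_0.
The interval has length L = 1, and Poincaré/coercivity depend only on L. Here a(u, u) = ∫(u')² + (-35/11)·∫u².
Here c = -35/11 < 0 with |c| < (π/L)² = π^2, so coercivity still holds. The condition a(u,u) ≥ α||u||_{H^1}² reads (1−α)∫(u')² ≥ (α−c)∫u². Any admissible α is ≤ 1 (rapidly oscillating u have ∫u²/∫(u')² → 0), and α = 1 would force 0 ≥ (1−c)∫u², impossible since c < 1; so 1−α > 0. By the sharp Poincaré inequality on H^1_0 of an interval of length L, ∫(u')² ≥ (π/L)²∫u² with equality for the first sine mode sin(π(x−x₀)/L) (x₀ the left endpoint), so the inequality holds for all u iff (1−α)(π/L)² ≥ α − c, i.e. α ≤ ((π/L)² + c)/((π/L)² + 1) = (1 + c(L/π)²)/(1 + (L/π)²). (Direct route, valid since c ≤ 0: Poincaré gives c∫u² ≥ c(L/π)²∫(u')², so a(u,u) ≥ (1 + c(L/π)²)∫(u')², while ||u||_{H^1}² ≤ (1 + (L/π)²)∫(u')²; dividing yields the same α.) With (π/L)² = π^2 and c = -35/11, the largest admissible constant is α = ((π/L)² + c)/((π/L)² + 1).
Simplifying, α = (-35/11 + π^2)/(1 + π^2).


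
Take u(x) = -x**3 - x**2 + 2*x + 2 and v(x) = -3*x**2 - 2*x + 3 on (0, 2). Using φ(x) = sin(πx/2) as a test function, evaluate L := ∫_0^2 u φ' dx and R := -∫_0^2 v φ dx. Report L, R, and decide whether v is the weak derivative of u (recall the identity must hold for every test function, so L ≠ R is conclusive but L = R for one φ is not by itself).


LHS = -96/π^3 + 24/π, RHS = -96/π^3 + 20/π. No, v is not the weak derivative of u.

u(x) = -x**3 - x**2 + 2*x + 2, classical derivative u'(x) = -3*x**2 - 2*x + 2.
φ(x) = sin(πx/2), so φ'(x) = π*cos(π*x/2)/2.
Note φ(0) = φ(2) = 0, so the boundary term u·φ vanishes.
LHS = ∫_0^2 u(x) φ'(x) dx = ∫_0^2 (-π*x^3*cos(π*x/2)/2 - π*x^2*cos(π*x/2)/2 + π*x*cos(π*x/2) + π*cos(π*x/2)) dx. Term by term:
  ∫_0^2 π*cos(π*x/2) dx = 0;  ∫_0^2 π*x*cos(π*x/2) dx = -8/π;  ∫_0^2 -π*x^2*cos(π*x/2)/2 dx = 8/π;
  ∫_0^2 -π*x^3*cos(π*x/2)/2 dx = -96/π^3 + 24/π.
Sum: 0 − 8/π + 8/π + -96/π^3 + 24/π = -96/π^3 + 24/π.
So LHS = -96/π^3 + 24/π.
∫_0^2 v(x) φ(x) dx = ∫_0^2 (-3*x^2*sin(π*x/2) - 2*x*sin(π*x/2) + 3*sin(π*x/2)) dx. Term by term:
  ∫_0^2 3*sin(π*x/2) dx = 12/π;  ∫_0^2 -3*x^2*sin(π*x/2) dx = -24/π + 96/π^3;  ∫_0^2 -2*x*sin(π*x/2) dx = -8/π.
Sum: 12/π + -24/π + 96/π^3 − 8/π = -20/π + 96/π^3.
So RHS = -∫_0^2 v(x) φ(x) dx = -96/π^3 + 20/π.
LHS − RHS = 4/π ≠ 0, so the identity fails.
(For a valid weak derivative the identity must hold for EVERY test function, in particular this one. The failure shows v is NOT the weak derivative of u.)
Correct weak derivative would be u'(x) = -3*x**2 - 2*x + 2.


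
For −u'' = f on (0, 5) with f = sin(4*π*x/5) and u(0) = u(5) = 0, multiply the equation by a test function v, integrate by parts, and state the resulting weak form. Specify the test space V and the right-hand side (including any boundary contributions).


V = H^1_0(0, 5) (so v(0) = v(5) = 0); weak form: ∫_0^5 u'v' dx = ∫_0^5 (sin(4*π*x/5)) v dx for all v ∈ V.

Multiply both sides by a test function v and integrate from 0 to 5:
  ∫_0^5 −u''(x) v(x) dx = ∫_0^5 f(x) v(x) dx.
Integrate the LHS by parts once:
  ∫_0^5 −u'' v dx = −[u'(x) v(x)]_0^5 + ∫_0^5 u'(x) v'(x) dx.
Thus ∫_0^5 u'(x) v'(x) dx = ∫_0^5 f(x) v(x) dx + [u'(x) v(x)]_0^5.
Choose V so that boundary terms are either known or forced to vanish.
u is Dirichlet: u(0) = u(5) = 0. Let V = H^1_0(0, 5); then v(0) = v(5) = 0, and [u' v]_0^5 = 0.
Weak formulation: find u (satisfying any essential BC) such that ∫_0^5 u'(x) v'(x) dx = ∫_0^5 f v dx for all v ∈ V.
Substituting f(x) = sin(4*π*x/5), the right-hand side is ∫_0^5 (sin(4*π*x/5)) v dx.


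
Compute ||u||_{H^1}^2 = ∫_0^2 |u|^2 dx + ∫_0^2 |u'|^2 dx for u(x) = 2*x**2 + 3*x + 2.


||u||_{H^1}^2 = 1298/5

The H^1 norm (squared) on an interval (0, L) is
  ||u||_{H^1}^2 = ∫_0^L u(x)^2 dx + ∫_0^L u'(x)^2 dx.
Compute u'(x) = 4*x + 3.
Then u(x)^2 = 4*x**4 + 12*x**3 + 17*x**2 + 12*x + 4 and u'(x)^2 = 16*x**2 + 24*x + 9.
Integrate each monomial from 0 to 2 using ∫_0^2 c·x^n dx = c·2^(n+1)/(n+1):
  ∫_0^2 u(x)^2 dx = ∫_0^2 (4*x^4 + 12*x^3 + 17*x^2 + 12*x + 4) dx. Term by term:
    ∫_0^2 4*x^4 dx = 128/5;  ∫_0^2 12*x^3 dx = 48;  ∫_0^2 17*x^2 dx = 136/3;
    ∫_0^2 12*x dx = 24;  ∫_0^2 4 dx = 8.
  Sum: 128/5 + 48 + 136/3 + 24 + 8 = 2264/15.
  ∫_0^2 u'(x)^2 dx = ∫_0^2 (16*x^2 + 24*x + 9) dx. Term by term:
    ∫_0^2 16*x^2 dx = 128/3;  ∫_0^2 24*x dx = 48;  ∫_0^2 9 dx = 18.
  Sum: 128/3 + 48 + 18 = 326/3.
Adding: ||u||_{H^1}^2 = 2264/15 + 326/3 = 1298/5.


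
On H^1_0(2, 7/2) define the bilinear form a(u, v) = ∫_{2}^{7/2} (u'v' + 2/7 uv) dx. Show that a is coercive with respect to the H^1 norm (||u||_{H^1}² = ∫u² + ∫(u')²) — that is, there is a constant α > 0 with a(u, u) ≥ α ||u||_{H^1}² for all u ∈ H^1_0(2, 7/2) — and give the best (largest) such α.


α = 2*(9 + 14*π^2)/(7*(9 + 4*π^2))

Coercivity of a(·,·) on H^1_0(2, 7/2) means a(u, u) ≥ α ||u||_{H^1}² for every u ∈ H^1_0.
The interval has length L = 3/2, and Poincaré/coercivity depend only on L. Here a(u, u) = ∫(u')² + (2/7)·∫u².
Here 0 < c = 2/7 < 1. The condition a(u,u) ≥ α||u||_{H^1}² reads (1−α)∫(u')² ≥ (α−c)∫u². Any admissible α is ≤ 1 (rapidly oscillating u have ∫u²/∫(u')² → 0), and α = 1 would force 0 ≥ (1−c)∫u², impossible since c < 1; so 1−α > 0. By the sharp Poincaré inequality on H^1_0 of an interval of length L, ∫(u')² ≥ (π/L)²∫u² with equality for the first sine mode sin(π(x−x₀)/L) (x₀ the left endpoint), so the inequality holds for all u iff (1−α)(π/L)² ≥ α − c, i.e. α ≤ ((π/L)² + c)/((π/L)² + 1) = (1 + c(L/π)²)/(1 + (L/π)²). With (π/L)² = 4*π^2/9 and c = 2/7, the largest admissible constant is α = ((π/L)² + c)/((π/L)² + 1).
Simplifying, α = 2*(9 + 14*π^2)/(7*(9 + 4*π^2)).


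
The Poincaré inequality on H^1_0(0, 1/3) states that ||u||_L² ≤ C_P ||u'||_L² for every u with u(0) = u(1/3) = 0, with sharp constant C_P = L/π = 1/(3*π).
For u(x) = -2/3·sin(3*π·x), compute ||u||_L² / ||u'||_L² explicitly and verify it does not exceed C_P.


||u||_L² / ||u'||_L² = 1/(3*π) = C_P.

u(x) = -2/3·sin(3*π·x), so u'(x) = -2*π*cos(3*π*x).
Writing u(x) = A·sin(kπx/L) with A = -2/3 and k = 1, use ∫_0^L sin²(kπx/L) dx = L/2 and ∫_0^L cos²(kπx/L) dx = L/2.
u² = 4/9·sin²(3*π·x) and (u')² = 4*π^2·cos²(3*π·x), and each of sin², cos² integrates to L/2 = 1/6 over (0, 1/3).
∫_0^1/3 u² dx = 2/27, so ||u||_L² = sqrt(6)/9.
∫_0^1/3 (u')² dx = 2*π^2/3, so ||u'||_L² = sqrt(6)*π/3.
Ratio ||u||_L² / ||u'||_L² = 1/(3*π).
Sharp Poincaré constant on H^1_0(0, 1/3) is C_P = L/π = 1/(3*π), achieved by sin(3*π·x).
This is the k = 1 eigenfunction (up to amplitude), so the ratio equals the sharp Poincaré constant exactly.


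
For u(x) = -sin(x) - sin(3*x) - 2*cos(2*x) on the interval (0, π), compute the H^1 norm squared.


||u||_{H^1(0,π)}^2 = 32/3 + 16*π

u'(x) = 4*sin(2*x) - cos(x) - 3*cos(3*x).
Expand u² and (u')² and integrate term by term on (0, π), using: for integers n ≥ 1, ∫_0^π sin²(nx) dx = ∫_0^π cos²(nx) dx = π/2; for n ≠ n', ∫_0^π sin(nx)sin(n'x) dx = ∫_0^π cos(nx)cos(n'x) dx = 0; and by product-to-sum, ∫_0^π sin(nx)cos(n'x) dx = ½∫_0^π [sin((n+n')x) + sin((n−n')x)] dx, which is 0 when n+n' is even and 2n/(n²−n'²) when n+n' is odd (it need not vanish on (0, π)).
  u² squared terms: (-1)²·∫sin(x)² dx = 1·π/2 = π/2;  (-1)²·∫sin(3x)² dx = 1·π/2 = π/2;  (-2)²·∫cos(2x)² dx = 4·π/2 = 2*π.
  u² cross terms: 2·(-1)·(-1)·∫sin(x)·sin(3x) dx = 2·(0) = 0;  2·(-1)·(-2)·∫sin(x)·cos(2x) dx = 4·(-2/3) = -8/3;  2·(-1)·(-2)·∫sin(3x)·cos(2x) dx = 4·(6/5) = 24/5.
  So ∫_0^π u² dx = π/2 + π/2 + 2*π + 0 − 8/3 + 24/5 = 32/15 + 3*π.
  (u')² squared terms: (-1)²·∫cos(x)² dx = 1·π/2 = π/2;  (-3)²·∫cos(3x)² dx = 9·π/2 = 9*π/2;  (4)²·∫sin(2x)² dx = 16·π/2 = 8*π.
  (u')² cross terms: 2·(-1)·(-3)·∫cos(x)·cos(3x) dx = 6·(0) = 0;  2·(-1)·(4)·∫cos(x)·sin(2x) dx = -8·(4/3) = -32/3;  2·(-3)·(4)·∫cos(3x)·sin(2x) dx = -24·(-4/5) = 96/5.
  So ∫_0^π (u')² dx = π/2 + 9*π/2 + 8*π + 0 − 32/3 + 96/5 = 128/15 + 13*π.
||u||_{H^1}^2 = (32/15 + 3*π) + (128/15 + 13*π) = 32/3 + 16*π.


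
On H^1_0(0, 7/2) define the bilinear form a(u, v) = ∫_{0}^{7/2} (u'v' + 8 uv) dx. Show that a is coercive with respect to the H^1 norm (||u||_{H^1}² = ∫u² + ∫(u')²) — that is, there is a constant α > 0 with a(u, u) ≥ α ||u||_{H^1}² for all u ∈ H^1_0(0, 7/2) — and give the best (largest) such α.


α = 1

Coercivity of a(·,·) on H^1_0(0, 7/2) means a(u, u) ≥ α ||u||_{H^1}² for every u ∈ H^1_0.
The interval has length L = 7/2, and Poincaré/coercivity depend only on L. Here a(u, u) = ∫(u')² + (8)·∫u².
Here c = 8 ≥ 1, so a(u,u) = ∫(u')² + c∫u² ≥ ∫(u')² + ∫u² = ||u||_{H^1}², i.e. α = 1 works. No larger α is possible: a(u,u) ≥ α||u||_{H^1}² means (1−α)∫(u')² ≥ (α−c)∫u², and for the modes u_n = sin(nπ(x−x₀)/L) (x₀ the left endpoint) one has ∫u_n²/∫(u_n')² = (L/(nπ))² → 0, so a(u_n,u_n)/||u_n||_{H^1}² → 1. Hence the optimal constant is α = 1.
Therefore α = 1.


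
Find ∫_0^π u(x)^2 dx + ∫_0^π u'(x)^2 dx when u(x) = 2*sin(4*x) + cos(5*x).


||u||_{H^1(0,π)}^2 = -832/9 + 47*π

u'(x) = -5*sin(5*x) + 8*cos(4*x).
Expand u² and (u')² and integrate term by term on (0, π), using: for integers n ≥ 1, ∫_0^π sin²(nx) dx = ∫_0^π cos²(nx) dx = π/2; for n ≠ n', ∫_0^π sin(nx)sin(n'x) dx = ∫_0^π cos(nx)cos(n'x) dx = 0; and by product-to-sum, ∫_0^π sin(nx)cos(n'x) dx = ½∫_0^π [sin((n+n')x) + sin((n−n')x)] dx, which is 0 when n+n' is even and 2n/(n²−n'²) when n+n' is odd (it need not vanish on (0, π)).
  u² squared terms: (2)²·∫sin(4x)² dx = 4·π/2 = 2*π;  (1)²·∫cos(5x)² dx = 1·π/2 = π/2.
  u² cross terms: 2·(2)·(1)·∫sin(4x)·cos(5x) dx = 4·(-8/9) = -32/9.
  So ∫_0^π u² dx = 2*π + π/2 − 32/9 = -32/9 + 5*π/2.
  (u')² squared terms: (-5)²·∫sin(5x)² dx = 25·π/2 = 25*π/2;  (8)²·∫cos(4x)² dx = 64·π/2 = 32*π.
  (u')² cross terms: 2·(-5)·(8)·∫sin(5x)·cos(4x) dx = -80·(10/9) = -800/9.
  So ∫_0^π (u')² dx = 25*π/2 + 32*π − 800/9 = -800/9 + 89*π/2.
||u||_{H^1}^2 = (-32/9 + 5*π/2) + (-800/9 + 89*π/2) = -832/9 + 47*π.


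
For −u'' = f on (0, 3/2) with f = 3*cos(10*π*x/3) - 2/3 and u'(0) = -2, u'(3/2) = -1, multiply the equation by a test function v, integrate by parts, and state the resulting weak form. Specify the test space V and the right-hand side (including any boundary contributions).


V = H^1(0, 3/2) (v unrestricted at boundary; u is determined up to an additive constant); weak form: ∫_0^3/2 u'v' dx = ∫_0^3/2 (3*cos(10*π*x/3) - 2/3) v dx − v(3/2) + 2·v(0) for all v ∈ V.

Multiply both sides by a test function v and integrate from 0 to 3/2:
  ∫_0^3/2 −u''(x) v(x) dx = ∫_0^3/2 f(x) v(x) dx.
Integrate the LHS by parts once:
  ∫_0^3/2 −u'' v dx = −[u'(x) v(x)]_0^3/2 + ∫_0^3/2 u'(x) v'(x) dx.
Thus ∫_0^3/2 u'(x) v'(x) dx = ∫_0^3/2 f(x) v(x) dx + [u'(x) v(x)]_0^3/2.
Choose V so that boundary terms are either known or forced to vanish.
u has inhomogeneous Neumann u'(0) = -2, u'(3/2) = -1. [u' v]_0^3/2 = (-1)·v(3/2) − (-2)·v(0) = − v(3/2) + 2·v(0). Take V = H^1(0, 3/2); boundary term becomes part of RHS.
Weak formulation: find u (satisfying any essential BC) such that ∫_0^3/2 u'(x) v'(x) dx = ∫_0^3/2 f v dx − v(3/2) + 2·v(0) for all v ∈ V (Neumann data are natural BCs: they enter the RHS as boundary terms).
Substituting f(x) = 3*cos(10*π*x/3) - 2/3, the right-hand side is ∫_0^3/2 (3*cos(10*π*x/3) - 2/3) v dx − v(3/2) + 2·v(0).
Compatibility check (pure Neumann): taking v ≡ 1 ∈ V gives 0 = ∫_0^3/2 f dx + (-1) − (-2), i.e. ∫_0^3/2 f dx must equal u'(0) − u'(3/2) = -1. Indeed ∫_0^3/2 (3*cos(10*π*x/3) - 2/3) dx = -1, so the data are compatible. The solution is then unique only up to an additive constant (fix it e.g. by requiring ∫_0^3/2 u dx = 0).


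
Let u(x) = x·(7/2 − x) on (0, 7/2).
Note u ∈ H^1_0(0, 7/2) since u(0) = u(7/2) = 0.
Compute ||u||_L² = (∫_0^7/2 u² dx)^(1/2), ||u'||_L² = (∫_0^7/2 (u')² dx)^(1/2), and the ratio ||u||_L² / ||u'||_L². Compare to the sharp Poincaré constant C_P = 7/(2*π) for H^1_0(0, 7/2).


||u||_L² / ||u'||_L² = 7*sqrt(10)/20 < C_P = 7/(2*π).

u(x) = x·(7/2 − x), so u'(x) = 7/2 - 2*x.
u(x) = x·(7/2 − x) vanishes at x = 0 and x = 7/2, so u ∈ H^1_0(0, 7/2). Differentiate via the product rule and integrate the resulting polynomials term by term.
  ∫_0^7/2 u² dx = ∫_0^7/2 (x^4 - 7*x^3 + 49*x^2/4) dx. Term by term:
    ∫_0^7/2 x^4 dx = 16807/160;  ∫_0^7/2 -7*x^3 dx = -16807/64;  ∫_0^7/2 49*x^2/4 dx = 16807/96.
  Sum: 16807/160 − 16807/64 + 16807/96 = 16807/960.
  ∫_0^7/2 (u')² dx = ∫_0^7/2 (4*x^2 - 14*x + 49/4) dx. Term by term:
    ∫_0^7/2 4*x^2 dx = 343/6;  ∫_0^7/2 -14*x dx = -343/4;  ∫_0^7/2 49/4 dx = 343/8.
  Sum: 343/6 − 343/4 + 343/8 = 343/24.
∫_0^7/2 u² dx = 16807/960, so ||u||_L² = 49*sqrt(105)/120.
∫_0^7/2 (u')² dx = 343/24, so ||u'||_L² = 7*sqrt(42)/12.
Ratio ||u||_L² / ||u'||_L² = 7*sqrt(10)/20.
Sharp Poincaré constant on H^1_0(0, 7/2) is C_P = L/π = 7/(2*π), achieved by sin(2*π/7·x).
A polynomial bump cannot attain the sharp Poincaré constant (only the first sine eigenfunction does), so the ratio is strictly less than C_P, consistent with ||u||_L² ≤ C_P ||u'||_L².


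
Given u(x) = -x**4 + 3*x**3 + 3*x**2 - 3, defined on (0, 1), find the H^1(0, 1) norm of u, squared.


||u||_{H^1}^2 = 50621/1260

The H^1 norm (squared) on an interval (0, L) is
  ||u||_{H^1}^2 = ∫_0^L u(x)^2 dx + ∫_0^L u'(x)^2 dx.
Compute u'(x) = -4*x**3 + 9*x**2 + 6*x.
Then u(x)^2 = x**8 - 6*x**7 + 3*x**6 + 18*x**5 + 15*x**4 - 18*x**3 - 18*x**2 + 9 and u'(x)^2 = 16*x**6 - 72*x**5 + 33*x**4 + 108*x**3 + 36*x**2.
Integrate each monomial from 0 to 1 using ∫_0^1 c·x^n dx = c·1^(n+1)/(n+1):
  ∫_0^1 u(x)^2 dx = ∫_0^1 (x^8 - 6*x^7 + 3*x^6 + 18*x^5 + 15*x^4 - 18*x^3 - 18*x^2 + 9) dx. Term by term:
    ∫_0^1 x^8 dx = 1/9;  ∫_0^1 -6*x^7 dx = -3/4;  ∫_0^1 3*x^6 dx = 3/7;
    ∫_0^1 18*x^5 dx = 3;  ∫_0^1 15*x^4 dx = 3;  ∫_0^1 -18*x^3 dx = -9/2;
    ∫_0^1 -18*x^2 dx = -6;  ∫_0^1 9 dx = 9.
  Sum: 1/9 − 3/4 + 3/7 + 3 + 3 − 9/2 − 6 + 9 = 1081/252.
  ∫_0^1 u'(x)^2 dx = ∫_0^1 (16*x^6 - 72*x^5 + 33*x^4 + 108*x^3 + 36*x^2) dx. Term by term:
    ∫_0^1 16*x^6 dx = 16/7;  ∫_0^1 -72*x^5 dx = -12;  ∫_0^1 33*x^4 dx = 33/5;
    ∫_0^1 108*x^3 dx = 27;  ∫_0^1 36*x^2 dx = 12.
  Sum: 16/7 − 12 + 33/5 + 27 + 12 = 1256/35.
Adding: ||u||_{H^1}^2 = 1081/252 + 1256/35 = 50621/1260.


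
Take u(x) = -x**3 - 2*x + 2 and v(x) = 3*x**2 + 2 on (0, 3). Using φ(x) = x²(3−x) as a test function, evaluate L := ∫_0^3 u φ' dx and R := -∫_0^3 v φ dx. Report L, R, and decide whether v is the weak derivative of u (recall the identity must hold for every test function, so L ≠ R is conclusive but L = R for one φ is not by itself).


LHS = 432/5, RHS = -432/5. No, v is not the weak derivative of u.

u(x) = -x**3 - 2*x + 2, classical derivative u'(x) = -3*x**2 - 2.
φ(x) = x²(3−x), so φ'(x) = 3*x*(2 - x).
Note φ(0) = φ(3) = 0, so the boundary term u·φ vanishes.
LHS = ∫_0^3 u(x) φ'(x) dx = ∫_0^3 (3*x^5 - 6*x^4 + 6*x^3 - 18*x^2 + 12*x) dx. Term by term:
  ∫_0^3 3*x^5 dx = 729/2;  ∫_0^3 -6*x^4 dx = -1458/5;  ∫_0^3 6*x^3 dx = 243/2;
  ∫_0^3 -18*x^2 dx = -162;  ∫_0^3 12*x dx = 54.
Sum: 729/2 − 1458/5 + 243/2 − 162 + 54 = 432/5.
So LHS = 432/5.
∫_0^3 v(x) φ(x) dx = ∫_0^3 (-3*x^5 + 9*x^4 - 2*x^3 + 6*x^2) dx. Term by term:
  ∫_0^3 -3*x^5 dx = -729/2;  ∫_0^3 9*x^4 dx = 2187/5;  ∫_0^3 -2*x^3 dx = -81/2;
  ∫_0^3 6*x^2 dx = 54.
Sum: -729/2 + 2187/5 − 81/2 + 54 = 432/5.
So RHS = -∫_0^3 v(x) φ(x) dx = -432/5.
LHS − RHS = 864/5 ≠ 0, so the identity fails.
(For a valid weak derivative the identity must hold for EVERY test function, in particular this one. The failure shows v is NOT the weak derivative of u.)
Correct weak derivative would be u'(x) = -3*x**2 - 2.


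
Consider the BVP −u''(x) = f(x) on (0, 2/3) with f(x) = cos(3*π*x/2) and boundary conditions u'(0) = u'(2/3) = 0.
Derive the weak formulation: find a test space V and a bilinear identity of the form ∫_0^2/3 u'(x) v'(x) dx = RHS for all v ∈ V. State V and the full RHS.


V = H^1(0, 2/3) (no boundary constraint on v; u is determined up to an additive constant); weak form: ∫_0^2/3 u'v' dx = ∫_0^2/3 (cos(3*π*x/2)) v dx for all v ∈ V.

Multiply both sides by a test function v and integrate from 0 to 2/3:
  ∫_0^2/3 −u''(x) v(x) dx = ∫_0^2/3 f(x) v(x) dx.
Integrate the LHS by parts once:
  ∫_0^2/3 −u'' v dx = −[u'(x) v(x)]_0^2/3 + ∫_0^2/3 u'(x) v'(x) dx.
Thus ∫_0^2/3 u'(x) v'(x) dx = ∫_0^2/3 f(x) v(x) dx + [u'(x) v(x)]_0^2/3.
Choose V so that boundary terms are either known or forced to vanish.
u has homogeneous Neumann: u'(0) = u'(2/3) = 0. So [u' v]_0^2/3 = 0·v(2/3) − 0·v(0) = 0 for any v; take V = H^1(0, 2/3).
Weak formulation: find u (satisfying any essential BC) such that ∫_0^2/3 u'(x) v'(x) dx = ∫_0^2/3 f v dx for all v ∈ V (homogeneous Neumann, so boundary terms vanish).
Substituting f(x) = cos(3*π*x/2), the right-hand side is ∫_0^2/3 (cos(3*π*x/2)) v dx.
Compatibility check (pure Neumann): taking v ≡ 1 ∈ V gives 0 = ∫_0^2/3 f dx + (0) − (0), i.e. ∫_0^2/3 f dx must equal u'(0) − u'(2/3) = 0. Indeed ∫_0^2/3 (cos(3*π*x/2)) dx = 0, so the data are compatible. The solution is then unique only up to an additive constant (fix it e.g. by requiring ∫_0^2/3 u dx = 0).


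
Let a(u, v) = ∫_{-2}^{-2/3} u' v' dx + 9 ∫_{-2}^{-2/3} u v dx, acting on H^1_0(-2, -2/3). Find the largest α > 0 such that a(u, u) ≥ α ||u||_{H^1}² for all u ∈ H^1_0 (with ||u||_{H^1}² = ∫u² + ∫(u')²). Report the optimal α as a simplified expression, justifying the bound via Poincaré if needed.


α = 1

Coercivity of a(·,·) on H^1_0(-2, -2/3) means a(u, u) ≥ α ||u||_{H^1}² for every u ∈ H^1_0.
The interval has length L = 4/3, and Poincaré/coercivity depend only on L. Here a(u, u) = ∫(u')² + (9)·∫u².
Here c = 9 ≥ 1, so a(u,u) = ∫(u')² + c∫u² ≥ ∫(u')² + ∫u² = ||u||_{H^1}², i.e. α = 1 works. No larger α is possible: a(u,u) ≥ α||u||_{H^1}² means (1−α)∫(u')² ≥ (α−c)∫u², and for the modes u_n = sin(nπ(x−x₀)/L) (x₀ the left endpoint) one has ∫u_n²/∫(u_n')² = (L/(nπ))² → 0, so a(u_n,u_n)/||u_n||_{H^1}² → 1. Hence the optimal constant is α = 1.
Therefore α = 1.


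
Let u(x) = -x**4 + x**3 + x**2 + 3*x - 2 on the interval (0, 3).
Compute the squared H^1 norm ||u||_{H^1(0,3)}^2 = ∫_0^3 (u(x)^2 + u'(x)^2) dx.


||u||_{H^1}^2 = 294711/140

The H^1 norm (squared) on an interval (0, L) is
  ||u||_{H^1}^2 = ∫_0^L u(x)^2 dx + ∫_0^L u'(x)^2 dx.
Compute u'(x) = -4*x**3 + 3*x**2 + 2*x + 3.
Then u(x)^2 = x**8 - 2*x**7 - x**6 - 4*x**5 + 11*x**4 + 2*x**3 + 5*x**2 - 12*x + 4 and u'(x)^2 = 16*x**6 - 24*x**5 - 7*x**4 - 12*x**3 + 22*x**2 + 12*x + 9.
Integrate each monomial from 0 to 3 using ∫_0^3 c·x^n dx = c·3^(n+1)/(n+1):
  ∫_0^3 u(x)^2 dx = ∫_0^3 (x^8 - 2*x^7 - x^6 - 4*x^5 + 11*x^4 + 2*x^3 + 5*x^2 - 12*x + 4) dx. Term by term:
    ∫_0^3 x^8 dx = 2187;  ∫_0^3 -2*x^7 dx = -6561/4;  ∫_0^3 -x^6 dx = -2187/7;
    ∫_0^3 -4*x^5 dx = -486;  ∫_0^3 11*x^4 dx = 2673/5;  ∫_0^3 2*x^3 dx = 81/2;
    ∫_0^3 5*x^2 dx = 45;  ∫_0^3 -12*x dx = -54;  ∫_0^3 4 dx = 12.
  Sum: 2187 − 6561/4 − 2187/7 − 486 + 2673/5 + 81/2 + 45 − 54 + 12 = 45699/140.
  ∫_0^3 u'(x)^2 dx = ∫_0^3 (16*x^6 - 24*x^5 - 7*x^4 - 12*x^3 + 22*x^2 + 12*x + 9) dx. Term by term:
    ∫_0^3 16*x^6 dx = 34992/7;  ∫_0^3 -24*x^5 dx = -2916;  ∫_0^3 -7*x^4 dx = -1701/5;
    ∫_0^3 -12*x^3 dx = -243;  ∫_0^3 22*x^2 dx = 198;  ∫_0^3 12*x dx = 54;
    ∫_0^3 9 dx = 27.
  Sum: 34992/7 − 2916 − 1701/5 − 243 + 198 + 54 + 27 = 62253/35.
Adding: ||u||_{H^1}^2 = 45699/140 + 62253/35 = 294711/140.


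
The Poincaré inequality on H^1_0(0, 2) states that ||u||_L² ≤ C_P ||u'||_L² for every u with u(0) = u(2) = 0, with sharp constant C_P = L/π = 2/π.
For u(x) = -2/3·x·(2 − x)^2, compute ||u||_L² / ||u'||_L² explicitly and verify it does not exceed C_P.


||u||_L² / ||u'||_L² = sqrt(14)/7 < C_P = 2/π.

u(x) = -2/3·x·(2 − x)^2, so u'(x) = -2*x^2 + 16*x/3 - 8/3.
u(x) = -2/3·x·(2 − x)^2 vanishes at x = 0 and x = 2, so u ∈ H^1_0(0, 2). Differentiate via the product rule and integrate the resulting polynomials term by term.
  ∫_0^2 u² dx = ∫_0^2 (4*x^6/9 - 32*x^5/9 + 32*x^4/3 - 128*x^3/9 + 64*x^2/9) dx. Term by term:
    ∫_0^2 4*x^6/9 dx = 512/63;  ∫_0^2 -32*x^5/9 dx = -1024/27;  ∫_0^2 32*x^4/3 dx = 1024/15;
    ∫_0^2 -128*x^3/9 dx = -512/9;  ∫_0^2 64*x^2/9 dx = 512/27.
  Sum: 512/63 − 1024/27 + 1024/15 − 512/9 + 512/27 = 512/945.
  ∫_0^2 (u')² dx = ∫_0^2 (4*x^4 - 64*x^3/3 + 352*x^2/9 - 256*x/9 + 64/9) dx. Term by term:
    ∫_0^2 4*x^4 dx = 128/5;  ∫_0^2 -64*x^3/3 dx = -256/3;  ∫_0^2 352*x^2/9 dx = 2816/27;
    ∫_0^2 -256*x/9 dx = -512/9;  ∫_0^2 64/9 dx = 128/9.
  Sum: 128/5 − 256/3 + 2816/27 − 512/9 + 128/9 = 256/135.
∫_0^2 u² dx = 512/945, so ||u||_L² = 16*sqrt(210)/315.
∫_0^2 (u')² dx = 256/135, so ||u'||_L² = 16*sqrt(15)/45.
Ratio ||u||_L² / ||u'||_L² = sqrt(14)/7.
Sharp Poincaré constant on H^1_0(0, 2) is C_P = L/π = 2/π, achieved by sin(π/2·x).
A polynomial bump cannot attain the sharp Poincaré constant (only the first sine eigenfunction does), so the ratio is strictly less than C_P, consistent with ||u||_L² ≤ C_P ||u'||_L².


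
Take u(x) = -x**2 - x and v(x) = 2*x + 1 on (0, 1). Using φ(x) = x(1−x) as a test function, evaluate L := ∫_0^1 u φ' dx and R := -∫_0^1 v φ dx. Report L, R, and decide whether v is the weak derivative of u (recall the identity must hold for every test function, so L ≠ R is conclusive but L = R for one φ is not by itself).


LHS = 1/3, RHS = -1/3. No, v is not the weak derivative of u.

u(x) = -x**2 - x, classical derivative u'(x) = -2*x - 1.
φ(x) = x(1−x), so φ'(x) = 1 - 2*x.
Note φ(0) = φ(1) = 0, so the boundary term u·φ vanishes.
LHS = ∫_0^1 u(x) φ'(x) dx = ∫_0^1 (2*x^3 + x^2 - x) dx. Term by term:
  ∫_0^1 2*x^3 dx = 1/2;  ∫_0^1 x^2 dx = 1/3;  ∫_0^1 -x dx = -1/2.
Sum: 1/2 + 1/3 − 1/2 = 1/3.
So LHS = 1/3.
∫_0^1 v(x) φ(x) dx = ∫_0^1 (-2*x^3 + x^2 + x) dx. Term by term:
  ∫_0^1 -2*x^3 dx = -1/2;  ∫_0^1 x^2 dx = 1/3;  ∫_0^1 x dx = 1/2.
Sum: -1/2 + 1/3 + 1/2 = 1/3.
So RHS = -∫_0^1 v(x) φ(x) dx = -1/3.
LHS − RHS = 2/3 ≠ 0, so the identity fails.
(For a valid weak derivative the identity must hold for EVERY test function, in particular this one. The failure shows v is NOT the weak derivative of u.)
Correct weak derivative would be u'(x) = -2*x - 1.


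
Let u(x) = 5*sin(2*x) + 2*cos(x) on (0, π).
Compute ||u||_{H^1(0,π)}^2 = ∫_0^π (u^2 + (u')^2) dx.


||u||_{H^1(0,π)}^2 = 160/3 + 133*π/2

u'(x) = -2*sin(x) + 10*cos(2*x).
Expand u² and (u')² and integrate term by term on (0, π), using: for integers n ≥ 1, ∫_0^π sin²(nx) dx = ∫_0^π cos²(nx) dx = π/2; for n ≠ n', ∫_0^π sin(nx)sin(n'x) dx = ∫_0^π cos(nx)cos(n'x) dx = 0; and by product-to-sum, ∫_0^π sin(nx)cos(n'x) dx = ½∫_0^π [sin((n+n')x) + sin((n−n')x)] dx, which is 0 when n+n' is even and 2n/(n²−n'²) when n+n' is odd (it need not vanish on (0, π)).
  u² squared terms: (2)²·∫cos(x)² dx = 4·π/2 = 2*π;  (5)²·∫sin(2x)² dx = 25·π/2 = 25*π/2.
  u² cross terms: 2·(2)·(5)·∫cos(x)·sin(2x) dx = 20·(4/3) = 80/3.
  So ∫_0^π u² dx = 2*π + 25*π/2 + 80/3 = 80/3 + 29*π/2.
  (u')² squared terms: (-2)²·∫sin(x)² dx = 4·π/2 = 2*π;  (10)²·∫cos(2x)² dx = 100·π/2 = 50*π.
  (u')² cross terms: 2·(-2)·(10)·∫sin(x)·cos(2x) dx = -40·(-2/3) = 80/3.
  So ∫_0^π (u')² dx = 2*π + 50*π + 80/3 = 80/3 + 52*π.
||u||_{H^1}^2 = (80/3 + 29*π/2) + (80/3 + 52*π) = 160/3 + 133*π/2.


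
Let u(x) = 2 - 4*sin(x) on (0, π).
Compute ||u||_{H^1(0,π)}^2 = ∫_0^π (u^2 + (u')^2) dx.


||u||_{H^1(0,π)}^2 = -32 + 20*π

u'(x) = -4*cos(x).
Expand u² and (u')² and integrate term by term on (0, π), using: for integers n ≥ 1, ∫_0^π sin²(nx) dx = ∫_0^π cos²(nx) dx = π/2; for n ≠ n', ∫_0^π sin(nx)sin(n'x) dx = ∫_0^π cos(nx)cos(n'x) dx = 0; and by product-to-sum, ∫_0^π sin(nx)cos(n'x) dx = ½∫_0^π [sin((n+n')x) + sin((n−n')x)] dx, which is 0 when n+n' is even and 2n/(n²−n'²) when n+n' is odd (it need not vanish on (0, π)). For the constant mode: ∫_0^π 1 dx = π, ∫_0^π cos(nx) dx = 0, ∫_0^π sin(nx) dx = (1−(−1)^n)/n.
  u² squared terms: (2)²·∫1 dx = 4·π = 4*π;  (-4)²·∫sin(x)² dx = 16·π/2 = 8*π.
  u² cross terms: 2·(2)·(-4)·∫1·sin(x) dx = -16·(2) = -32.
  So ∫_0^π u² dx = 4*π + 8*π − 32 = -32 + 12*π.
  (u')² squared terms: (-4)²·∫cos(x)² dx = 16·π/2 = 8*π.
  So ∫_0^π (u')² dx = 8*π.
||u||_{H^1}^2 = (-32 + 12*π) + (8*π) = -32 + 20*π.


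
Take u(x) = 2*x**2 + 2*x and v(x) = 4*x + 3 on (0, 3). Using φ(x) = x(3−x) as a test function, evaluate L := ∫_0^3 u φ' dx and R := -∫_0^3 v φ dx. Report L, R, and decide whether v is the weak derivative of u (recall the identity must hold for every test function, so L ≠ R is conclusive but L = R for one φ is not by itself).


LHS = -36, RHS = -81/2. No, v is not the weak derivative of u.

u(x) = 2*x**2 + 2*x, classical derivative u'(x) = 4*x + 2.
φ(x) = x(3−x), so φ'(x) = 3 - 2*x.
Note φ(0) = φ(3) = 0, so the boundary term u·φ vanishes.
LHS = ∫_0^3 u(x) φ'(x) dx = ∫_0^3 (-4*x^3 + 2*x^2 + 6*x) dx. Term by term:
  ∫_0^3 -4*x^3 dx = -81;  ∫_0^3 2*x^2 dx = 18;  ∫_0^3 6*x dx = 27.
Sum: -81 + 18 + 27 = -36.
So LHS = -36.
∫_0^3 v(x) φ(x) dx = ∫_0^3 (-4*x^3 + 9*x^2 + 9*x) dx. Term by term:
  ∫_0^3 -4*x^3 dx = -81;  ∫_0^3 9*x^2 dx = 81;  ∫_0^3 9*x dx = 81/2.
Sum: -81 + 81 + 81/2 = 81/2.
So RHS = -∫_0^3 v(x) φ(x) dx = -81/2.
LHS − RHS = 9/2 ≠ 0, so the identity fails.
(For a valid weak derivative the identity must hold for EVERY test function, in particular this one. The failure shows v is NOT the weak derivative of u.)
Correct weak derivative would be u'(x) = 4*x + 2.


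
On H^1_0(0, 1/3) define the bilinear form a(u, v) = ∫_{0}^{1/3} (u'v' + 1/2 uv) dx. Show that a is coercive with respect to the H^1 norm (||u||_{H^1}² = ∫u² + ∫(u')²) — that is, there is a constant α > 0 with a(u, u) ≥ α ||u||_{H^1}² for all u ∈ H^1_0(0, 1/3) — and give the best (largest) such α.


α = (1 + 18*π^2)/(2*(1 + 9*π^2))

Coercivity of a(·,·) on H^1_0(0, 1/3) means a(u, u) ≥ α ||u||_{H^1}² for every u ∈ H^1_0.
The interval has length L = 1/3, and Poincaré/coercivity depend only on L. Here a(u, u) = ∫(u')² + (1/2)·∫u².
Here 0 < c = 1/2 < 1. The condition a(u,u) ≥ α||u||_{H^1}² reads (1−α)∫(u')² ≥ (α−c)∫u². Any admissible α is ≤ 1 (rapidly oscillating u have ∫u²/∫(u')² → 0), and α = 1 would force 0 ≥ (1−c)∫u², impossible since c < 1; so 1−α > 0. By the sharp Poincaré inequality on H^1_0 of an interval of length L, ∫(u')² ≥ (π/L)²∫u² with equality for the first sine mode sin(π(x−x₀)/L) (x₀ the left endpoint), so the inequality holds for all u iff (1−α)(π/L)² ≥ α − c, i.e. α ≤ ((π/L)² + c)/((π/L)² + 1) = (1 + c(L/π)²)/(1 + (L/π)²). With (π/L)² = 9*π^2 and c = 1/2, the largest admissible constant is α = ((π/L)² + c)/((π/L)² + 1).
Simplifying, α = (1 + 18*π^2)/(2*(1 + 9*π^2)).


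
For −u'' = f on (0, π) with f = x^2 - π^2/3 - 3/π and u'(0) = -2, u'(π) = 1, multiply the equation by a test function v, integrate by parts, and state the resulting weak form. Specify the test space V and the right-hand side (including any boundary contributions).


V = H^1(0, π) (v unrestricted at boundary; u is determined up to an additive constant); weak form: ∫_0^π u'v' dx = ∫_0^π (x^2 - π^2/3 - 3/π) v dx + v(π) + 2·v(0) for all v ∈ V.

Multiply both sides by a test function v and integrate from 0 to π:
  ∫_0^π −u''(x) v(x) dx = ∫_0^π f(x) v(x) dx.
Integrate the LHS by parts once:
  ∫_0^π −u'' v dx = −[u'(x) v(x)]_0^π + ∫_0^π u'(x) v'(x) dx.
Thus ∫_0^π u'(x) v'(x) dx = ∫_0^π f(x) v(x) dx + [u'(x) v(x)]_0^π.
Choose V so that boundary terms are either known or forced to vanish.
u has inhomogeneous Neumann u'(0) = -2, u'(π) = 1. [u' v]_0^π = (1)·v(π) − (-2)·v(0) = v(π) + 2·v(0). Take V = H^1(0, π); boundary term becomes part of RHS.
Weak formulation: find u (satisfying any essential BC) such that ∫_0^π u'(x) v'(x) dx = ∫_0^π f v dx + v(π) + 2·v(0) for all v ∈ V (Neumann data are natural BCs: they enter the RHS as boundary terms).
Substituting f(x) = x^2 - π^2/3 - 3/π, the right-hand side is ∫_0^π (x^2 - π^2/3 - 3/π) v dx + v(π) + 2·v(0).
Compatibility check (pure Neumann): taking v ≡ 1 ∈ V gives 0 = ∫_0^π f dx + (1) − (-2), i.e. ∫_0^π f dx must equal u'(0) − u'(π) = -3. Indeed ∫_0^π (x^2 - π^2/3 - 3/π) dx = -3, so the data are compatible. The solution is then unique only up to an additive constant (fix it e.g. by requiring ∫_0^π u dx = 0).


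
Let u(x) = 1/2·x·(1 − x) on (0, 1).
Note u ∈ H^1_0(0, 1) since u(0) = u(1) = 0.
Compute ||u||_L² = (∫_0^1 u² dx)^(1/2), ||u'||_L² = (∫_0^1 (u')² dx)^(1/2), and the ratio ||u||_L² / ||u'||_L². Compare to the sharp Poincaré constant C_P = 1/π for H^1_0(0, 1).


||u||_L² / ||u'||_L² = sqrt(10)/10 < C_P = 1/π.

u(x) = 1/2·x·(1 − x), so u'(x) = 1/2 - x.
u(x) = 1/2·x·(1 − x) vanishes at x = 0 and x = 1, so u ∈ H^1_0(0, 1). Differentiate via the product rule and integrate the resulting polynomials term by term.
  ∫_0^1 u² dx = ∫_0^1 (x^4/4 - x^3/2 + x^2/4) dx. Term by term:
    ∫_0^1 x^4/4 dx = 1/20;  ∫_0^1 -x^3/2 dx = -1/8;  ∫_0^1 x^2/4 dx = 1/12.
  Sum: 1/20 − 1/8 + 1/12 = 1/120.
  ∫_0^1 (u')² dx = ∫_0^1 (x^2 - x + 1/4) dx. Term by term:
    ∫_0^1 x^2 dx = 1/3;  ∫_0^1 -x dx = -1/2;  ∫_0^1 1/4 dx = 1/4.
  Sum: 1/3 − 1/2 + 1/4 = 1/12.
∫_0^1 u² dx = 1/120, so ||u||_L² = sqrt(30)/60.
∫_0^1 (u')² dx = 1/12, so ||u'||_L² = sqrt(3)/6.
Ratio ||u||_L² / ||u'||_L² = sqrt(10)/10.
Sharp Poincaré constant on H^1_0(0, 1) is C_P = L/π = 1/π, achieved by sin(π·x).
A polynomial bump cannot attain the sharp Poincaré constant (only the first sine eigenfunction does), so the ratio is strictly less than C_P, consistent with ||u||_L² ≤ C_P ||u'||_L².


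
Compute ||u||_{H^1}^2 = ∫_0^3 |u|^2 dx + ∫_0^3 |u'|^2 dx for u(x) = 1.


||u||_{H^1}^2 = 3

The H^1 norm (squared) on an interval (0, L) is
  ||u||_{H^1}^2 = ∫_0^L u(x)^2 dx + ∫_0^L u'(x)^2 dx.
Compute u'(x) = 0.
Then u(x)^2 = 1 and u'(x)^2 = 0.
Integrate each monomial from 0 to 3 using ∫_0^3 c·x^n dx = c·3^(n+1)/(n+1):
  ∫_0^3 u(x)^2 dx = ∫_0^3 (1) dx. Term by term:
    ∫_0^3 1 dx = 3.
  ∫_0^3 u'(x)^2 dx = ∫_0^3 (0) dx. Term by term:
    ∫_0^3 0 dx = 0.
Adding: ||u||_{H^1}^2 = 3 + 0 = 3.


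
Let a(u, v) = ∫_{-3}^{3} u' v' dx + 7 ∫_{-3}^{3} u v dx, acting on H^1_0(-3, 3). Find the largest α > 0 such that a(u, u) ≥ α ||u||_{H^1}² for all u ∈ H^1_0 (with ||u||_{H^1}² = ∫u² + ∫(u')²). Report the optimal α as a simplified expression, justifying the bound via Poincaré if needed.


α = 1

Coercivity of a(·,·) on H^1_0(-3, 3) means a(u, u) ≥ α ||u||_{H^1}² for every u ∈ H^1_0.
The interval has length L = 6, and Poincaré/coercivity depend only on L. Here a(u, u) = ∫(u')² + (7)·∫u².
Here c = 7 ≥ 1, so a(u,u) = ∫(u')² + c∫u² ≥ ∫(u')² + ∫u² = ||u||_{H^1}², i.e. α = 1 works. No larger α is possible: a(u,u) ≥ α||u||_{H^1}² means (1−α)∫(u')² ≥ (α−c)∫u², and for the modes u_n = sin(nπ(x−x₀)/L) (x₀ the left endpoint) one has ∫u_n²/∫(u_n')² = (L/(nπ))² → 0, so a(u_n,u_n)/||u_n||_{H^1}² → 1. Hence the optimal constant is α = 1.
Therefore α = 1.


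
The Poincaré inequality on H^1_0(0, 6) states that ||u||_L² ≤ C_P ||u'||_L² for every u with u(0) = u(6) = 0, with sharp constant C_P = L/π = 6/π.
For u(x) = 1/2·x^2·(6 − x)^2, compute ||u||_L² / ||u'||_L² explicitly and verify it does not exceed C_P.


||u||_L² / ||u'||_L² = sqrt(3) < C_P = 6/π.

u(x) = 1/2·x^2·(6 − x)^2, so u'(x) = 2*x*(x - 6)*(x - 3).
u(x) = 1/2·x^2·(6 − x)^2 vanishes at x = 0 and x = 6, so u ∈ H^1_0(0, 6). Differentiate via the product rule and integrate the resulting polynomials term by term.
  ∫_0^6 u² dx = ∫_0^6 (x^8/4 - 6*x^7 + 54*x^6 - 216*x^5 + 324*x^4) dx. Term by term:
    ∫_0^6 x^8/4 dx = 279936;  ∫_0^6 -6*x^7 dx = -1259712;  ∫_0^6 54*x^6 dx = 15116544/7;
    ∫_0^6 -216*x^5 dx = -1679616;  ∫_0^6 324*x^4 dx = 2519424/5.
  Sum: 279936 − 1259712 + 15116544/7 − 1679616 + 2519424/5 = 139968/35.
  ∫_0^6 (u')² dx = ∫_0^6 (4*x^6 - 72*x^5 + 468*x^4 - 1296*x^3 + 1296*x^2) dx. Term by term:
    ∫_0^6 4*x^6 dx = 1119744/7;  ∫_0^6 -72*x^5 dx = -559872;  ∫_0^6 468*x^4 dx = 3639168/5;
    ∫_0^6 -1296*x^3 dx = -419904;  ∫_0^6 1296*x^2 dx = 93312.
  Sum: 1119744/7 − 559872 + 3639168/5 − 419904 + 93312 = 46656/35.
∫_0^6 u² dx = 139968/35, so ||u||_L² = 216*sqrt(105)/35.
∫_0^6 (u')² dx = 46656/35, so ||u'||_L² = 216*sqrt(35)/35.
Ratio ||u||_L² / ||u'||_L² = sqrt(3).
Sharp Poincaré constant on H^1_0(0, 6) is C_P = L/π = 6/π, achieved by sin(π/6·x).
A polynomial bump cannot attain the sharp Poincaré constant (only the first sine eigenfunction does), so the ratio is strictly less than C_P, consistent with ||u||_L² ≤ C_P ||u'||_L².


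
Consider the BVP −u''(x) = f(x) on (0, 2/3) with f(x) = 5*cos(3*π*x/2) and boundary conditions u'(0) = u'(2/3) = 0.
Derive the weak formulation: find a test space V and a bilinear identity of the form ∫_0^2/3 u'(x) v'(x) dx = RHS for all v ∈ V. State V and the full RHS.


V = H^1(0, 2/3) (no boundary constraint on v; u is determined up to an additive constant); weak form: ∫_0^2/3 u'v' dx = ∫_0^2/3 (5*cos(3*π*x/2)) v dx for all v ∈ V.

Multiply both sides by a test function v and integrate from 0 to 2/3:
  ∫_0^2/3 −u''(x) v(x) dx = ∫_0^2/3 f(x) v(x) dx.
Integrate the LHS by parts once:
  ∫_0^2/3 −u'' v dx = −[u'(x) v(x)]_0^2/3 + ∫_0^2/3 u'(x) v'(x) dx.
Thus ∫_0^2/3 u'(x) v'(x) dx = ∫_0^2/3 f(x) v(x) dx + [u'(x) v(x)]_0^2/3.
Choose V so that boundary terms are either known or forced to vanish.
u has homogeneous Neumann: u'(0) = u'(2/3) = 0. So [u' v]_0^2/3 = 0·v(2/3) − 0·v(0) = 0 for any v; take V = H^1(0, 2/3).
Weak formulation: find u (satisfying any essential BC) such that ∫_0^2/3 u'(x) v'(x) dx = ∫_0^2/3 f v dx for all v ∈ V (homogeneous Neumann, so boundary terms vanish).
Substituting f(x) = 5*cos(3*π*x/2), the right-hand side is ∫_0^2/3 (5*cos(3*π*x/2)) v dx.
Compatibility check (pure Neumann): taking v ≡ 1 ∈ V gives 0 = ∫_0^2/3 f dx + (0) − (0), i.e. ∫_0^2/3 f dx must equal u'(0) − u'(2/3) = 0. Indeed ∫_0^2/3 (5*cos(3*π*x/2)) dx = 0, so the data are compatible. The solution is then unique only up to an additive constant (fix it e.g. by requiring ∫_0^2/3 u dx = 0).


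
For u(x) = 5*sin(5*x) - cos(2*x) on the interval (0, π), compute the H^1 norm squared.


||u||_{H^1(0,π)}^2 = -500/21 + 655*π/2

u'(x) = 2*sin(2*x) + 25*cos(5*x).
Expand u² and (u')² and integrate term by term on (0, π), using: for integers n ≥ 1, ∫_0^π sin²(nx) dx = ∫_0^π cos²(nx) dx = π/2; for n ≠ n', ∫_0^π sin(nx)sin(n'x) dx = ∫_0^π cos(nx)cos(n'x) dx = 0; and by product-to-sum, ∫_0^π sin(nx)cos(n'x) dx = ½∫_0^π [sin((n+n')x) + sin((n−n')x)] dx, which is 0 when n+n' is even and 2n/(n²−n'²) when n+n' is odd (it need not vanish on (0, π)).
  u² squared terms: (-1)²·∫cos(2x)² dx = 1·π/2 = π/2;  (5)²·∫sin(5x)² dx = 25·π/2 = 25*π/2.
  u² cross terms: 2·(-1)·(5)·∫cos(2x)·sin(5x) dx = -10·(10/21) = -100/21.
  So ∫_0^π u² dx = π/2 + 25*π/2 − 100/21 = -100/21 + 13*π.
  (u')² squared terms: (2)²·∫sin(2x)² dx = 4·π/2 = 2*π;  (25)²·∫cos(5x)² dx = 625·π/2 = 625*π/2.
  (u')² cross terms: 2·(2)·(25)·∫sin(2x)·cos(5x) dx = 100·(-4/21) = -400/21.
  So ∫_0^π (u')² dx = 2*π + 625*π/2 − 400/21 = -400/21 + 629*π/2.
||u||_{H^1}^2 = (-100/21 + 13*π) + (-400/21 + 629*π/2) = -500/21 + 655*π/2.


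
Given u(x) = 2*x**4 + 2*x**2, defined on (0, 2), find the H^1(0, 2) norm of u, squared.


||u||_{H^1}^2 = 636928/315

The H^1 norm (squared) on an interval (0, L) is
  ||u||_{H^1}^2 = ∫_0^L u(x)^2 dx + ∫_0^L u'(x)^2 dx.
Compute u'(x) = 8*x**3 + 4*x.
Then u(x)^2 = 4*x**8 + 8*x**6 + 4*x**4 and u'(x)^2 = 64*x**6 + 64*x**4 + 16*x**2.
Integrate each monomial from 0 to 2 using ∫_0^2 c·x^n dx = c·2^(n+1)/(n+1):
  ∫_0^2 u(x)^2 dx = ∫_0^2 (4*x^8 + 8*x^6 + 4*x^4) dx. Term by term:
    ∫_0^2 4*x^8 dx = 2048/9;  ∫_0^2 8*x^6 dx = 1024/7;  ∫_0^2 4*x^4 dx = 128/5.
  Sum: 2048/9 + 1024/7 + 128/5 = 125824/315.
  ∫_0^2 u'(x)^2 dx = ∫_0^2 (64*x^6 + 64*x^4 + 16*x^2) dx. Term by term:
    ∫_0^2 64*x^6 dx = 8192/7;  ∫_0^2 64*x^4 dx = 2048/5;  ∫_0^2 16*x^2 dx = 128/3.
  Sum: 8192/7 + 2048/5 + 128/3 = 170368/105.
Adding: ||u||_{H^1}^2 = 125824/315 + 170368/105 = 636928/315.
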